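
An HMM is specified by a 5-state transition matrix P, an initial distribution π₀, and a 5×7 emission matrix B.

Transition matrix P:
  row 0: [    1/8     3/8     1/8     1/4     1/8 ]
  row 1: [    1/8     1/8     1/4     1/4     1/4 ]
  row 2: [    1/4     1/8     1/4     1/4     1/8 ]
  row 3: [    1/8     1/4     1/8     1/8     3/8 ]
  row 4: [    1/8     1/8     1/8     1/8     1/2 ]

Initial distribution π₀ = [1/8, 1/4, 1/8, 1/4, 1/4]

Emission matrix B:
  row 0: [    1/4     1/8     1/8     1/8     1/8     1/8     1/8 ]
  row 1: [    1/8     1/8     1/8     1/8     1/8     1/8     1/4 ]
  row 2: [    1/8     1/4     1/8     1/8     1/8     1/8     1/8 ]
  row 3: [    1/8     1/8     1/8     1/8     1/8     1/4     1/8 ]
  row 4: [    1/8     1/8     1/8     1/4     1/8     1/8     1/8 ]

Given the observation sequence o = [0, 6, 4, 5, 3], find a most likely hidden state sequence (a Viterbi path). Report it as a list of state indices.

path = [4, 4, 4, 4, 4]

t=0: δ = [3.125e-02, 3.125e-02, 1.562e-02, 3.125e-02, 3.125e-02]  (obs o_0=0)
t=1: δ = [4.883e-04, 2.930e-03, 9.766e-04, 9.766e-04, 1.953e-03]  ψ = [0, 0, 1, 0, 4]  (obs o_1=6)
t=2: δ = [4.578e-05, 4.578e-05, 9.155e-05, 9.155e-05, 1.221e-04]  ψ = [1, 1, 1, 1, 4]  (obs o_2=4)
t=3: δ = [2.861e-06, 2.861e-06, 2.861e-06, 5.722e-06, 7.629e-06]  ψ = [2, 3, 2, 2, 4]  (obs o_3=5)
t=4: δ = [1.192e-07, 1.788e-07, 1.192e-07, 1.192e-07, 9.537e-07]  ψ = [4, 3, 4, 4, 4]  (obs o_4=3)
backtrack: best end state = 4; path = [4, 4, 4, 4, 4]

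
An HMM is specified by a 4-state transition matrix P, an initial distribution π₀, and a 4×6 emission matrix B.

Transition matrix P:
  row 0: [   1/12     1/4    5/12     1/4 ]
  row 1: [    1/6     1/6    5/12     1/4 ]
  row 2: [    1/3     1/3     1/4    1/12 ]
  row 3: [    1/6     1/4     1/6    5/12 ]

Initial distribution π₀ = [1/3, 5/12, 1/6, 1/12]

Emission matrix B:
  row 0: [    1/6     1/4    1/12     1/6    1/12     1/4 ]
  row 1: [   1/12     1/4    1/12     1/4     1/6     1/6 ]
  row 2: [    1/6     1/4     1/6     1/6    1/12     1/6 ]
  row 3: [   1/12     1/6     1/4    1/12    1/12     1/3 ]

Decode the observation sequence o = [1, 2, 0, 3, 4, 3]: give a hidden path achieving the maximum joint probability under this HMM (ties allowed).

path = [1, 2, 0, 2, 1, 2]

t=0: δ = [8.333e-02, 1.042e-01, 4.167e-02, 1.389e-02]  (obs o_0=1)
t=1: δ = [1.447e-03, 1.736e-03, 7.234e-03, 6.510e-03]  ψ = [1, 0, 1, 1]  (obs o_1=2)
t=2: δ = [4.019e-04, 2.009e-04, 3.014e-04, 2.261e-04]  ψ = [2, 2, 2, 3]  (obs o_2=0)
t=3: δ = [1.674e-05, 2.512e-05, 2.791e-05, 8.372e-06]  ψ = [2, 0, 0, 0]  (obs o_3=3)
t=4: δ = [7.752e-07, 1.550e-06, 8.721e-07, 5.233e-07]  ψ = [2, 2, 1, 1]  (obs o_4=4)
t=5: δ = [4.845e-08, 7.268e-08, 1.077e-07, 3.230e-08]  ψ = [2, 2, 1, 1]  (obs o_5=3)
backtrack: best end state = 2; path = [1, 2, 0, 2, 1, 2]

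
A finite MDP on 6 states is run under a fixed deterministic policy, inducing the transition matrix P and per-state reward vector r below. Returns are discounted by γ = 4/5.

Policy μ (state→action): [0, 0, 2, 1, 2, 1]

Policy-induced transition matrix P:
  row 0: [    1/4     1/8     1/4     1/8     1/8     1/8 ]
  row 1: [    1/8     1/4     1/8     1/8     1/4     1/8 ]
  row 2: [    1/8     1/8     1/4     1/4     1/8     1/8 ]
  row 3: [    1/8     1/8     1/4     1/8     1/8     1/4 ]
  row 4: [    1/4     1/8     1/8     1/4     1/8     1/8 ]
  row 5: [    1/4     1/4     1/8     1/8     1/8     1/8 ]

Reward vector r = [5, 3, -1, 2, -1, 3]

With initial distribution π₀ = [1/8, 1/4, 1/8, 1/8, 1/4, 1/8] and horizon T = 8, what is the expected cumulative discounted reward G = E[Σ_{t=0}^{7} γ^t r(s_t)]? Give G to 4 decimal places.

t=0: π = [0.1250, 0.2500, 0.1250, 0.1250, 0.2500, 0.1250], E[r] = 1.6250, γ^t·E[r] = 1.625000, running G = 1.625000
t=1: π = [0.1875, 0.1719, 0.1719, 0.1719, 0.1563, 0.1406], E[r] = 1.8906, γ^t·E[r] = 1.512500, running G = 3.137500
t=2: π = [0.1855, 0.1641, 0.1914, 0.1660, 0.1465, 0.1465], E[r] = 1.8535, γ^t·E[r] = 1.186250, running G = 4.323750
t=3: π = [0.1848, 0.1638, 0.1929, 0.1672, 0.1455, 0.1458], E[r] = 1.8489, γ^t·E[r] = 0.946625, running G = 5.270375
t=4: π = [0.1845, 0.1637, 0.1931, 0.1673, 0.1455, 0.1459], E[r] = 1.8474, γ^t·E[r] = 0.756675, running G = 6.027050
t=5: π = [0.1845, 0.1637, 0.1931, 0.1673, 0.1455, 0.1459], E[r] = 1.8473, γ^t·E[r] = 0.605336, running G = 6.632386
t=6: π = [0.1845, 0.1637, 0.1931, 0.1673, 0.1455, 0.1459], E[r] = 1.8473, γ^t·E[r] = 0.484267, running G = 7.116653
t=7: π = [0.1845, 0.1637, 0.1931, 0.1673, 0.1455, 0.1459], E[r] = 1.8473, γ^t·E[r] = 0.387414, running G = 7.504066

G = 7.5041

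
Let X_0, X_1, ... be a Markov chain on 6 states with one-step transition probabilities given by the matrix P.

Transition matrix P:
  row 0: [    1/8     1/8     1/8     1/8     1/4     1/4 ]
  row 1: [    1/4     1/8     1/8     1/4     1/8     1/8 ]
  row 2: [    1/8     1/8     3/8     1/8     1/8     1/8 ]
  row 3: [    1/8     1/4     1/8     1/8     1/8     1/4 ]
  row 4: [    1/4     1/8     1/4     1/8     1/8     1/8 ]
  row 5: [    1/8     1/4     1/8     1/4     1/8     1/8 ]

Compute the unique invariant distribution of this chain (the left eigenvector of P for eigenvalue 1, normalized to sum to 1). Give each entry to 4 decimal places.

π = [0.1640, 0.1666, 0.1909, 0.1666, 0.1455, 0.1663]

Balance equations π_j = Σ_i π_i·P[i][j]:
  π_0 = 1/8·π_0 + 1/4·π_1 + 1/8·π_2 + 1/8·π_3 + 1/4·π_4 + 1/8·π_5
  π_1 = 1/8·π_0 + 1/8·π_1 + 1/8·π_2 + 1/4·π_3 + 1/8·π_4 + 1/4·π_5
  π_2 = 1/8·π_0 + 1/8·π_1 + 3/8·π_2 + 1/8·π_3 + 1/4·π_4 + 1/8·π_5
  π_3 = 1/8·π_0 + 1/4·π_1 + 1/8·π_2 + 1/8·π_3 + 1/8·π_4 + 1/4·π_5
  π_4 = 1/4·π_0 + 1/8·π_1 + 1/8·π_2 + 1/8·π_3 + 1/8·π_4 + 1/8·π_5
  normalize: π_0 + π_1 + π_2 + π_3 + π_4 + π_5 = 1
Solving the linear system gives exactly π = [567/3457, 576/3457, 660/3457, 576/3457, 503/3457, 575/3457].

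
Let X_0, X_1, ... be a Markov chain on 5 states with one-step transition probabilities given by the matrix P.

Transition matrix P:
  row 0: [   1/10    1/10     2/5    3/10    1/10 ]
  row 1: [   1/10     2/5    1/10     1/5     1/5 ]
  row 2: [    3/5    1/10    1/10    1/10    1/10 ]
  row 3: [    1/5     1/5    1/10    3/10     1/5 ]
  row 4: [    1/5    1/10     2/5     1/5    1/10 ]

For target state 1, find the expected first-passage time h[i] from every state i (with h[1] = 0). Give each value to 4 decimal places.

First-step conditioning: h[1] = 0; for i ≠ 1, h[i] = 1 + Σ_k P[i][k]·h[k].
  h[0] = 1 + 1/10·h[0] + 2/5·h[2] + 3/10·h[3] + 1/10·h[4]
  h[2] = 1 + 3/5·h[0] + 1/10·h[2] + 1/10·h[3] + 1/10·h[4]
  h[3] = 1 + 1/5·h[0] + 1/10·h[2] + 3/10·h[3] + 1/5·h[4]
  h[4] = 1 + 1/5·h[0] + 2/5·h[2] + 1/5·h[3] + 1/10·h[4]
Solving the 4×4 linear system over states ≠ 1 gives exactly h = [1253/155, 0, 1273/155, 1123/155, 1266/155] (h[1] = 0 is the target).

h = [8.0839, 0.0000, 8.2129, 7.2452, 8.1677]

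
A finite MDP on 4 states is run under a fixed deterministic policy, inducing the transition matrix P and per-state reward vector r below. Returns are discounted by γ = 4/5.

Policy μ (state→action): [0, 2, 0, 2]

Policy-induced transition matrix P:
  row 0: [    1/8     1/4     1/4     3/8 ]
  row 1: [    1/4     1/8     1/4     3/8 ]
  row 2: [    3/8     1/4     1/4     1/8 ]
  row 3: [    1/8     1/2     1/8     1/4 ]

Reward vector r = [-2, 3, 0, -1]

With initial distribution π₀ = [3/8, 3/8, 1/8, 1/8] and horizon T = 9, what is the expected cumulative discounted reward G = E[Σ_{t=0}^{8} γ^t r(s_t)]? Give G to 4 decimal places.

t=0: π = [0.3750, 0.3750, 0.1250, 0.1250], E[r] = 0.2500, γ^t·E[r] = 0.250000, running G = 0.250000
t=1: π = [0.2031, 0.2344, 0.2344, 0.3281], E[r] = -0.0313, γ^t·E[r] = -0.025000, running G = 0.225000
t=2: π = [0.2129, 0.3027, 0.2090, 0.2754], E[r] = 0.2070, γ^t·E[r] = 0.132500, running G = 0.357500
t=3: π = [0.2151, 0.2810, 0.2156, 0.2883], E[r] = 0.1245, γ^t·E[r] = 0.063750, running G = 0.421250
t=4: π = [0.2140, 0.2870, 0.2140, 0.2851], E[r] = 0.1478, γ^t·E[r] = 0.060525, running G = 0.481775
t=5: π = [0.2144, 0.2854, 0.2144, 0.2859], E[r] = 0.1416, γ^t·E[r] = 0.046398, running G = 0.528173
t=6: π = [0.2143, 0.2858, 0.2143, 0.2857], E[r] = 0.1432, γ^t·E[r] = 0.037533, running G = 0.565706
t=7: π = [0.2143, 0.2857, 0.2143, 0.2857], E[r] = 0.1428, γ^t·E[r] = 0.029942, running G = 0.595648
t=8: π = [0.2143, 0.2857, 0.2143, 0.2857], E[r] = 0.1429, γ^t·E[r] = 0.023971, running G = 0.619619

G = 0.6196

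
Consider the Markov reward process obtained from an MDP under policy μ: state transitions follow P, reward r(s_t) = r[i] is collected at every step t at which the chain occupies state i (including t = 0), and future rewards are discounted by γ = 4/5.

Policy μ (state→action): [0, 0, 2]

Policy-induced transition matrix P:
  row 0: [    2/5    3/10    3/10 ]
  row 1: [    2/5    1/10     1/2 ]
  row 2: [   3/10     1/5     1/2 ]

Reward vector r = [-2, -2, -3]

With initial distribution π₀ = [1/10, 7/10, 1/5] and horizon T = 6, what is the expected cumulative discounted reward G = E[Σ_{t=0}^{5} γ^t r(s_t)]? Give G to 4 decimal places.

t=0: π = [0.1000, 0.7000, 0.2000], E[r] = -2.2000, γ^t·E[r] = -2.200000, running G = -2.200000
t=1: π = [0.3800, 0.1400, 0.4800], E[r] = -2.4800, γ^t·E[r] = -1.984000, running G = -4.184000
t=2: π = [0.3520, 0.2240, 0.4240], E[r] = -2.4240, γ^t·E[r] = -1.551360, running G = -5.735360
t=3: π = [0.3576, 0.2128, 0.4296], E[r] = -2.4296, γ^t·E[r] = -1.243955, running G = -6.979315
t=4: π = [0.3570, 0.2145, 0.4285], E[r] = -2.4285, γ^t·E[r] = -0.994705, running G = -7.974021
t=5: π = [0.3572, 0.2143, 0.4286], E[r] = -2.4286, γ^t·E[r] = -0.795801, running G = -8.769822

G = -8.7698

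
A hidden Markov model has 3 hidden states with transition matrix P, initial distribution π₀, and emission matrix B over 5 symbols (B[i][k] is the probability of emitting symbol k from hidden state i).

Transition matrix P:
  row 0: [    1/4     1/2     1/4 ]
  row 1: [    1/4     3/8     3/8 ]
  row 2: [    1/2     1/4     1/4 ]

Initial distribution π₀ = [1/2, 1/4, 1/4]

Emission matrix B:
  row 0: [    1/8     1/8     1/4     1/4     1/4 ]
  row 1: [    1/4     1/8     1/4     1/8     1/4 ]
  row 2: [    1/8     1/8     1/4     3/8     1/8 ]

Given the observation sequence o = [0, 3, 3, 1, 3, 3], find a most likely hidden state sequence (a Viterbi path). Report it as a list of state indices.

t=0: δ = [6.250e-02, 6.250e-02, 3.125e-02]  (obs o_0=0)
t=1: δ = [3.906e-03, 3.906e-03, 8.789e-03]  ψ = [0, 0, 1]  (obs o_1=3)
t=2: δ = [1.099e-03, 2.747e-04, 8.240e-04]  ψ = [2, 2, 2]  (obs o_2=3)
t=3: δ = [5.150e-05, 6.866e-05, 3.433e-05]  ψ = [2, 0, 0]  (obs o_3=1)
t=4: δ = [4.292e-06, 3.219e-06, 9.656e-06]  ψ = [1, 0, 1]  (obs o_4=3)
t=5: δ = [1.207e-06, 3.017e-07, 9.052e-07]  ψ = [2, 2, 2]  (obs o_5=3)
backtrack: best end state = 0; path = [1, 2, 0, 1, 2, 0]

path = [1, 2, 0, 1, 2, 0]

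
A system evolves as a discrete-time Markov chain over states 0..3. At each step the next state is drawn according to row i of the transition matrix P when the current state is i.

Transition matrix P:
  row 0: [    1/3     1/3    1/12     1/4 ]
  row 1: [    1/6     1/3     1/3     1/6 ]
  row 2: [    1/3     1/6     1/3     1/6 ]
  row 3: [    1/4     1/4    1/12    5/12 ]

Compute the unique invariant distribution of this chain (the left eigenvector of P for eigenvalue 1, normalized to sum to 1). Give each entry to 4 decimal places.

Balance equations π_j = Σ_i π_i·P[i][j]:
  π_0 = 1/3·π_0 + 1/6·π_1 + 1/3·π_2 + 1/4·π_3
  π_1 = 1/3·π_0 + 1/3·π_1 + 1/6·π_2 + 1/4·π_3
  π_2 = 1/12·π_0 + 1/3·π_1 + 1/3·π_2 + 1/12·π_3
  normalize: π_0 + π_1 + π_2 + π_3 = 1
Solving the linear system gives exactly π = [25/94, 157/564, 115/564, 71/282].

π = [0.2660, 0.2784, 0.2039, 0.2518]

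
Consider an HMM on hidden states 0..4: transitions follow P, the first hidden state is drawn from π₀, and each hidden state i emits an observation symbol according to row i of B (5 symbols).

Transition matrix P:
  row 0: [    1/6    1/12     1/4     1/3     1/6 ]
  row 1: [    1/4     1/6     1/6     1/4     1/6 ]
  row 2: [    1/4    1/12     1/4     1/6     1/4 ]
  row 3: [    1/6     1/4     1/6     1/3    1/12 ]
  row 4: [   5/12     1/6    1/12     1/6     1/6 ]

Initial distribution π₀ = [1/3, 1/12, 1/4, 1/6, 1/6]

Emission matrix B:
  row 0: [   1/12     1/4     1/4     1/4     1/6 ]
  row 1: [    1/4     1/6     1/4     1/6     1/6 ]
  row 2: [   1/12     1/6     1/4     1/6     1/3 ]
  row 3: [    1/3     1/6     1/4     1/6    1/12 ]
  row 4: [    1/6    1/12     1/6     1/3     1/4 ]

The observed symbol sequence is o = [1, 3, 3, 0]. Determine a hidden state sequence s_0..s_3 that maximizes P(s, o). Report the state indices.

path = [0, 4, 0, 3]

t=0: δ = [8.333e-02, 1.389e-02, 4.167e-02, 2.778e-02, 1.389e-02]  (obs o_0=1)
t=1: δ = [3.472e-03, 1.157e-03, 3.472e-03, 4.630e-03, 4.630e-03]  ψ = [0, 0, 0, 0, 0]  (obs o_1=3)
t=2: δ = [4.823e-04, 1.929e-04, 1.447e-04, 2.572e-04, 2.894e-04]  ψ = [4, 3, 0, 3, 2]  (obs o_2=3)
t=3: δ = [1.005e-05, 1.608e-05, 1.005e-05, 5.358e-05, 1.340e-05]  ψ = [4, 3, 0, 0, 0]  (obs o_3=0)
backtrack: best end state = 3; path = [0, 4, 0, 3]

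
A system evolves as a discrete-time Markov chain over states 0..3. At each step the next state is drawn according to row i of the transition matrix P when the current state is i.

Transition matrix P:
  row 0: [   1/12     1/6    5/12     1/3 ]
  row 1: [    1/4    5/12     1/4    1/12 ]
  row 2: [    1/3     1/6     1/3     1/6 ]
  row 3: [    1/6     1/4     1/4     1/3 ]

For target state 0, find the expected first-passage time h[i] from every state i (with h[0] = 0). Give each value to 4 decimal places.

First-step conditioning: h[0] = 0; for i ≠ 0, h[i] = 1 + Σ_k P[i][k]·h[k].
  h[1] = 1 + 5/12·h[1] + 1/4·h[2] + 1/12·h[3]
  h[2] = 1 + 1/6·h[1] + 1/3·h[2] + 1/6·h[3]
  h[3] = 1 + 1/4·h[1] + 1/4·h[2] + 1/3·h[3]
Solving the 3×3 linear system over states ≠ 0 gives exactly h = [0, 594/155, 546/155, 132/31] (h[0] = 0 is the target).

h = [0.0000, 3.8323, 3.5226, 4.2581]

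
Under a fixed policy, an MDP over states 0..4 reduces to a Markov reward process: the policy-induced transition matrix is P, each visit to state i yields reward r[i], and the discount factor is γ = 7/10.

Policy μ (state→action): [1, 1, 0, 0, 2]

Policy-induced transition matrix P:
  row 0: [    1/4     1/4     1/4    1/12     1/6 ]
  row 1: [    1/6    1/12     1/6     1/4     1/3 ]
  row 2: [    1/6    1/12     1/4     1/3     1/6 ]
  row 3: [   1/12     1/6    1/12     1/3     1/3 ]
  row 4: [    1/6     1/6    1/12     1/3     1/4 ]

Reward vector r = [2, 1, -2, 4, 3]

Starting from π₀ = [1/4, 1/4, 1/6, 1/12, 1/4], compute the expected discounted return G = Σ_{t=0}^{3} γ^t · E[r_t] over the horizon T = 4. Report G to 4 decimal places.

G = 4.5319

t=0: π = [0.2500, 0.2500, 0.1667, 0.0833, 0.2500], E[r] = 1.5000, γ^t·E[r] = 1.500000, running G = 1.500000
t=1: π = [0.1806, 0.1528, 0.1736, 0.2500, 0.2431], E[r] = 1.8958, γ^t·E[r] = 1.327083, running G = 2.827083
t=2: π = [0.1609, 0.1545, 0.1551, 0.2755, 0.2541], E[r] = 2.0301, γ^t·E[r] = 0.994745, running G = 3.821829
t=3: π = [0.1571, 0.1543, 0.1489, 0.2802, 0.2595], E[r] = 2.0702, γ^t·E[r] = 0.710084, running G = 4.531913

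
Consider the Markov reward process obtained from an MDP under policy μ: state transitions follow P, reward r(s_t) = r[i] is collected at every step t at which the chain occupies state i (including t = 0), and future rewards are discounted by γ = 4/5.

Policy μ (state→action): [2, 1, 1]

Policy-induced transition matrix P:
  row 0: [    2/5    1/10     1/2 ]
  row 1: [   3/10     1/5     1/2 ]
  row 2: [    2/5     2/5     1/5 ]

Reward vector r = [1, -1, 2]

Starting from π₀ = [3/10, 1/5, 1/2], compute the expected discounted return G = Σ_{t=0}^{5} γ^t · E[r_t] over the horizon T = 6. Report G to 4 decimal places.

t=0: π = [0.3000, 0.2000, 0.5000], E[r] = 1.1000, γ^t·E[r] = 1.100000, running G = 1.100000
t=1: π = [0.3800, 0.2700, 0.3500], E[r] = 0.8100, γ^t·E[r] = 0.648000, running G = 1.748000
t=2: π = [0.3730, 0.2320, 0.3950], E[r] = 0.9310, γ^t·E[r] = 0.595840, running G = 2.343840
t=3: π = [0.3768, 0.2417, 0.3815], E[r] = 0.8981, γ^t·E[r] = 0.459827, running G = 2.803667
t=4: π = [0.3758, 0.2386, 0.3856], E[r] = 0.9083, γ^t·E[r] = 0.372044, running G = 3.175711
t=5: π = [0.3761, 0.2395, 0.3843], E[r] = 0.9053, γ^t·E[r] = 0.296642, running G = 3.472353

G = 3.4724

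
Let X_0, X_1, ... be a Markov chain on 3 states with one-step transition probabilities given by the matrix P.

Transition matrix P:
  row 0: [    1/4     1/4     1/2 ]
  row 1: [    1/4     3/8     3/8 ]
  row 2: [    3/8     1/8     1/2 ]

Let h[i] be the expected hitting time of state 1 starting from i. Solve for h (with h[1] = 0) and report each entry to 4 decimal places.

First-step conditioning: h[1] = 0; for i ≠ 1, h[i] = 1 + Σ_k P[i][k]·h[k].
  h[0] = 1 + 1/4·h[0] + 1/2·h[2]
  h[2] = 1 + 3/8·h[0] + 1/2·h[2]
Solving the 2×2 linear system over states ≠ 1 gives exactly h = [16/3, 0, 6] (h[1] = 0 is the target).

h = [5.3333, 0.0000, 6.0000]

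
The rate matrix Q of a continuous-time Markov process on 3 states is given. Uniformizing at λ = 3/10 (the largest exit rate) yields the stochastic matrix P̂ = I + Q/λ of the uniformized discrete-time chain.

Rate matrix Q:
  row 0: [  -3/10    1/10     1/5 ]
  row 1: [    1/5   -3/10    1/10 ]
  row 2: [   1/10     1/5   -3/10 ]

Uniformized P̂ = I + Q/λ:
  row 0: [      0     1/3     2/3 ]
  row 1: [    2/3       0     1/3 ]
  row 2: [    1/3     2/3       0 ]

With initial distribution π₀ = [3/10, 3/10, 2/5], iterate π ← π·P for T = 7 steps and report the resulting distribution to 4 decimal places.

π = [0.3333, 0.3321, 0.3346]

t=0: π = [0.3000, 0.3000, 0.4000]
t=1: π = [0.3333, 0.3667, 0.3000]
t=2: π = [0.3444, 0.3111, 0.3444]
t=3: π = [0.3222, 0.3444, 0.3333]
t=4: π = [0.3407, 0.3296, 0.3296]
t=5: π = [0.3296, 0.3333, 0.3370]
t=6: π = [0.3346, 0.3346, 0.3309]
t=7: π = [0.3333, 0.3321, 0.3346]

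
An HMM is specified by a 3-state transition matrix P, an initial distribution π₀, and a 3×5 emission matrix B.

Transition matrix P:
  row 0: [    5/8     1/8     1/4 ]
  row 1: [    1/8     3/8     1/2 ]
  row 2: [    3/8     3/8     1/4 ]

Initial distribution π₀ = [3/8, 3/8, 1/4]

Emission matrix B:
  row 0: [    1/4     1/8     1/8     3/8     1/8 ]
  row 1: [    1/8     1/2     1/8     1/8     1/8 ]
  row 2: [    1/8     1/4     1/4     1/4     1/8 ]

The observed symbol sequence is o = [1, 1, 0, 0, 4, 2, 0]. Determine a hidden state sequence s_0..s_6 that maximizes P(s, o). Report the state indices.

t=0: δ = [4.688e-02, 1.875e-01, 6.250e-02]  (obs o_0=1)
t=1: δ = [3.662e-03, 3.516e-02, 2.344e-02]  ψ = [0, 1, 1]  (obs o_1=1)
t=2: δ = [2.197e-03, 1.648e-03, 2.197e-03]  ψ = [2, 1, 1]  (obs o_2=0)
t=3: δ = [3.433e-04, 1.030e-04, 1.030e-04]  ψ = [0, 2, 1]  (obs o_3=0)
t=4: δ = [2.682e-05, 5.364e-06, 1.073e-05]  ψ = [0, 0, 0]  (obs o_4=4)
t=5: δ = [2.095e-06, 5.029e-07, 1.676e-06]  ψ = [0, 2, 0]  (obs o_5=2)
t=6: δ = [3.274e-07, 7.858e-08, 6.548e-08]  ψ = [0, 2, 0]  (obs o_6=0)
backtrack: best end state = 0; path = [1, 2, 0, 0, 0, 0, 0]

path = [1, 2, 0, 0, 0, 0, 0]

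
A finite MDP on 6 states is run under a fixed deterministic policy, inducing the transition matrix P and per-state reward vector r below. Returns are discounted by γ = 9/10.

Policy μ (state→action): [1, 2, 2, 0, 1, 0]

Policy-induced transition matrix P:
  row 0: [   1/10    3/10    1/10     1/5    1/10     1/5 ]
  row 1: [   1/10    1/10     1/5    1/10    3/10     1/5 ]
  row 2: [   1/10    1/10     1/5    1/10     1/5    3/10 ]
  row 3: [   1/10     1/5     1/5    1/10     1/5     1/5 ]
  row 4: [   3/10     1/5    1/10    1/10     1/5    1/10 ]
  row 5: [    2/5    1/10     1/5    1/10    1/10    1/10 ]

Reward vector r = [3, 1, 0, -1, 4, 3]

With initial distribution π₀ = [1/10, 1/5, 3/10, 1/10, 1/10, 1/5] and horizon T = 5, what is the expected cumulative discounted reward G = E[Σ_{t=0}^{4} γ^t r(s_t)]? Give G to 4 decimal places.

t=0: π = [0.1000, 0.2000, 0.3000, 0.1000, 0.1000, 0.2000], E[r] = 1.4000, γ^t·E[r] = 1.400000, running G = 1.400000
t=1: π = [0.1800, 0.1400, 0.1800, 0.1100, 0.1900, 0.2000], E[r] = 1.9300, γ^t·E[r] = 1.737000, running G = 3.137000
t=2: π = [0.1980, 0.1660, 0.1630, 0.1180, 0.1760, 0.1790], E[r] = 1.8830, γ^t·E[r] = 1.525230, running G = 4.662230
t=3: π = [0.1889, 0.1690, 0.1626, 0.1198, 0.1789, 0.1808], E[r] = 1.8739, γ^t·E[r] = 1.366073, running G = 6.028303
t=4: π = [0.1900, 0.1677, 0.1632, 0.1189, 0.1799, 0.1803], E[r] = 1.8794, γ^t·E[r] = 1.233081, running G = 7.261384

G = 7.2614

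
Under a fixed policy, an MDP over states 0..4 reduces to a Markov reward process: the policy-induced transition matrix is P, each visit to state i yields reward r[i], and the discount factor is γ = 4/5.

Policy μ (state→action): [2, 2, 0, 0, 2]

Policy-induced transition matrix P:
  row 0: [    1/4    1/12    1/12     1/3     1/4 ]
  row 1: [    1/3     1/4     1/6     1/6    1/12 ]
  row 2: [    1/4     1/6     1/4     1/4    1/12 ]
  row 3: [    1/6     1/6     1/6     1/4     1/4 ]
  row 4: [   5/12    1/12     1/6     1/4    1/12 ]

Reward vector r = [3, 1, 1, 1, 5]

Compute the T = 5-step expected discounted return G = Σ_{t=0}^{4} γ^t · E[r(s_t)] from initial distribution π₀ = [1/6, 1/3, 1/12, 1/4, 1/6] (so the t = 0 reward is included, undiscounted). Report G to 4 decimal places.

G = 7.2145

t=0: π = [0.1667, 0.3333, 0.0833, 0.2500, 0.1667], E[r] = 2.0000, γ^t·E[r] = 2.000000, running G = 2.000000
t=1: π = [0.2847, 0.1667, 0.1597, 0.2361, 0.1528], E[r] = 2.1806, γ^t·E[r] = 1.744444, running G = 3.744444
t=2: π = [0.2697, 0.1441, 0.1563, 0.2598, 0.1701], E[r] = 2.2199, γ^t·E[r] = 1.420741, running G = 5.165185
t=3: π = [0.2687, 0.1420, 0.1572, 0.2605, 0.1716], E[r] = 2.2238, γ^t·E[r] = 1.138568, running G = 6.303753
t=4: π = [0.2687, 0.1418, 0.1574, 0.2606, 0.1715], E[r] = 2.2236, γ^t·E[r] = 0.910775, running G = 7.214528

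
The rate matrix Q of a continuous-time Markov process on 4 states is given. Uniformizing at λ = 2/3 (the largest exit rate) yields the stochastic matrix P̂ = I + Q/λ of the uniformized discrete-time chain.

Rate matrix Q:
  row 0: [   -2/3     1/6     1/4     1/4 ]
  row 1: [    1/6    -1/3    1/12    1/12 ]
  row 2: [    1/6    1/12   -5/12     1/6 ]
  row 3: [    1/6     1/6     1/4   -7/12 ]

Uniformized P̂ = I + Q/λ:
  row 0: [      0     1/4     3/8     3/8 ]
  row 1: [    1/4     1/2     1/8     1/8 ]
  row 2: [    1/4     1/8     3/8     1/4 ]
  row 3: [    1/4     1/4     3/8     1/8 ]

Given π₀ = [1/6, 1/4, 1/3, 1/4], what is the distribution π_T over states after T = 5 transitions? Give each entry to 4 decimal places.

t=0: π = [0.1667, 0.2500, 0.3333, 0.2500]
t=1: π = [0.2083, 0.2708, 0.3125, 0.2083]
t=2: π = [0.1979, 0.2786, 0.3073, 0.2161]
t=3: π = [0.2005, 0.2813, 0.3053, 0.2129]
t=4: π = [0.1999, 0.2821, 0.3047, 0.2133]
t=5: π = [0.2000, 0.2825, 0.3045, 0.2131]

π = [0.2000, 0.2825, 0.3045, 0.2131]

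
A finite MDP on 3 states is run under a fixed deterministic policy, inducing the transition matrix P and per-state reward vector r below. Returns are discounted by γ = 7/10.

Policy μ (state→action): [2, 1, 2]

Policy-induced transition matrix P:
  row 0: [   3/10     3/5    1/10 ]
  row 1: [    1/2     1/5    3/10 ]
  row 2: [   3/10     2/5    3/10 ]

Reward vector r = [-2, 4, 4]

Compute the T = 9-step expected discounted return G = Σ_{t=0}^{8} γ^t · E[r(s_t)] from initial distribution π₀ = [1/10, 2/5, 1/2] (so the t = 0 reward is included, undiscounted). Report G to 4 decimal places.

G = 7.2178

t=0: π = [0.1000, 0.4000, 0.5000], E[r] = 3.4000, γ^t·E[r] = 3.400000, running G = 3.400000
t=1: π = [0.3800, 0.3400, 0.2800], E[r] = 1.7200, γ^t·E[r] = 1.204000, running G = 4.604000
t=2: π = [0.3680, 0.4080, 0.2240], E[r] = 1.7920, γ^t·E[r] = 0.878080, running G = 5.482080
t=3: π = [0.3816, 0.3920, 0.2264], E[r] = 1.7104, γ^t·E[r] = 0.586667, running G = 6.068747
t=4: π = [0.3784, 0.3979, 0.2237], E[r] = 1.7296, γ^t·E[r] = 0.415277, running G = 6.484024
t=5: π = [0.3796, 0.3961, 0.2243], E[r] = 1.7225, γ^t·E[r] = 0.289500, running G = 6.773524
t=6: π = [0.3792, 0.3967, 0.2241], E[r] = 1.7247, γ^t·E[r] = 0.202907, running G = 6.976432
t=7: π = [0.3793, 0.3965, 0.2242], E[r] = 1.7240, γ^t·E[r] = 0.141976, running G = 7.118407
t=8: π = [0.3793, 0.3966, 0.2241], E[r] = 1.7242, γ^t·E[r] = 0.099396, running G = 7.217804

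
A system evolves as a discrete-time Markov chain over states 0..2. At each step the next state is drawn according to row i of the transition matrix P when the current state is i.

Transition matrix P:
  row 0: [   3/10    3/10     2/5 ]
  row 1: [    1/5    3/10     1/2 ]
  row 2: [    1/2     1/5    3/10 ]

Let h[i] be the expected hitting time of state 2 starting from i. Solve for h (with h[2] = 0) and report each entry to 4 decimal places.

h = [2.3256, 2.0930, 0.0000]

First-step conditioning: h[2] = 0; for i ≠ 2, h[i] = 1 + Σ_k P[i][k]·h[k].
  h[0] = 1 + 3/10·h[0] + 3/10·h[1]
  h[1] = 1 + 1/5·h[0] + 3/10·h[1]
Solving the 2×2 linear system over states ≠ 2 gives exactly h = [100/43, 90/43, 0] (h[2] = 0 is the target).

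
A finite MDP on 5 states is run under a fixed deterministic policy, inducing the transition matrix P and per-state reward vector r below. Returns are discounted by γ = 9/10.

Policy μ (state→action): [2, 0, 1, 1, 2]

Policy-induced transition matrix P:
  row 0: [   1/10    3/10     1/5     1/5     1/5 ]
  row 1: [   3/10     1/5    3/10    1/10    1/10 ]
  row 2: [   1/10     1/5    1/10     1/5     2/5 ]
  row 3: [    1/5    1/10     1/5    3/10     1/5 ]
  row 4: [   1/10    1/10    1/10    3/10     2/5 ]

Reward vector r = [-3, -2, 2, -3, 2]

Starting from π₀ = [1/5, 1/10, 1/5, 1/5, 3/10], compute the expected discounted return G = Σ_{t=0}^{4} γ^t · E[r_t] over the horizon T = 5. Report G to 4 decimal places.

t=0: π = [0.2000, 0.1000, 0.2000, 0.2000, 0.3000], E[r] = -0.4000, γ^t·E[r] = -0.400000, running G = -0.400000
t=1: π = [0.1400, 0.1700, 0.1600, 0.2400, 0.2900], E[r] = -0.5800, γ^t·E[r] = -0.522000, running G = -0.922000
t=2: π = [0.1580, 0.1610, 0.1720, 0.2360, 0.2730], E[r] = -0.6140, γ^t·E[r] = -0.497340, running G = -1.419340
t=3: π = [0.1558, 0.1649, 0.1716, 0.2348, 0.2729], E[r] = -0.6126, γ^t·E[r] = -0.446585, running G = -1.865925
t=4: π = [0.1565, 0.1648, 0.1720, 0.2343, 0.2724], E[r] = -0.6129, γ^t·E[r] = -0.402150, running G = -2.268075

G = -2.2681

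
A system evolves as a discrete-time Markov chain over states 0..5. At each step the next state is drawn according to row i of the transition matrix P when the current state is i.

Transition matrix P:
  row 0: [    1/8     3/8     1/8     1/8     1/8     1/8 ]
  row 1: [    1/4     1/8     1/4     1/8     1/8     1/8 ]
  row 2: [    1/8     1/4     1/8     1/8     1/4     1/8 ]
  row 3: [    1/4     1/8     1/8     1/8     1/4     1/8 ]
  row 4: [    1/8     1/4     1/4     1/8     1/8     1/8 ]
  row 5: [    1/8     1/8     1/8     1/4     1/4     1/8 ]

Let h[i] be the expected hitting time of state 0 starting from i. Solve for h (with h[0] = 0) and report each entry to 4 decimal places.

h = [0.0000, 5.3333, 6.0000, 5.3333, 6.0000, 6.0000]

First-step conditioning: h[0] = 0; for i ≠ 0, h[i] = 1 + Σ_k P[i][k]·h[k].
  h[1] = 1 + 1/8·h[1] + 1/4·h[2] + 1/8·h[3] + 1/8·h[4] + 1/8·h[5]
  h[2] = 1 + 1/4·h[1] + 1/8·h[2] + 1/8·h[3] + 1/4·h[4] + 1/8·h[5]
  h[3] = 1 + 1/8·h[1] + 1/8·h[2] + 1/8·h[3] + 1/4·h[4] + 1/8·h[5]
  h[4] = 1 + 1/4·h[1] + 1/4·h[2] + 1/8·h[3] + 1/8·h[4] + 1/8·h[5]
  h[5] = 1 + 1/8·h[1] + 1/8·h[2] + 1/4·h[3] + 1/4·h[4] + 1/8·h[5]
Solving the 5×5 linear system over states ≠ 0 gives exactly h = [0, 16/3, 6, 16/3, 6, 6] (h[0] = 0 is the target).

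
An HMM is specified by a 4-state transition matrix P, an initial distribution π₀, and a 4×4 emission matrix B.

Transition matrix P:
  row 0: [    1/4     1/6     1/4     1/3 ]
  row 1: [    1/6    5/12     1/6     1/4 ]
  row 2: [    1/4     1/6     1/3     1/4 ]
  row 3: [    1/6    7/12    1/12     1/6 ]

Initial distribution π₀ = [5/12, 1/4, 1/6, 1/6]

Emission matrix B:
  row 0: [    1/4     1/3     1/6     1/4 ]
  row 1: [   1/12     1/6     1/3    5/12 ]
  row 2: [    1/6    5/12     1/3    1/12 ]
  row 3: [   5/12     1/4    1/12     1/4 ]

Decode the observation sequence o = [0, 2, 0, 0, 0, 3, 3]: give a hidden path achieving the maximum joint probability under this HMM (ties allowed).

path = [3, 1, 3, 0, 3, 1, 1]

t=0: δ = [1.042e-01, 2.083e-02, 2.778e-02, 6.944e-02]  (obs o_0=0)
t=1: δ = [4.340e-03, 1.350e-02, 8.681e-03, 2.894e-03]  ψ = [0, 3, 0, 0]  (obs o_1=2)
t=2: δ = [5.626e-04, 4.689e-04, 4.823e-04, 1.407e-03]  ψ = [1, 1, 2, 1]  (obs o_2=0)
t=3: δ = [5.861e-05, 6.838e-05, 2.679e-05, 9.768e-05]  ψ = [3, 3, 2, 3]  (obs o_3=0)
t=4: δ = [4.070e-06, 4.748e-06, 2.442e-06, 8.140e-06]  ψ = [3, 3, 0, 0]  (obs o_4=0)
t=5: δ = [3.392e-07, 1.978e-06, 8.479e-08, 3.392e-07]  ψ = [3, 3, 0, 0]  (obs o_5=3)
t=6: δ = [8.244e-08, 3.435e-07, 2.748e-08, 1.237e-07]  ψ = [1, 1, 1, 1]  (obs o_6=3)
backtrack: best end state = 1; path = [3, 1, 3, 0, 3, 1, 1]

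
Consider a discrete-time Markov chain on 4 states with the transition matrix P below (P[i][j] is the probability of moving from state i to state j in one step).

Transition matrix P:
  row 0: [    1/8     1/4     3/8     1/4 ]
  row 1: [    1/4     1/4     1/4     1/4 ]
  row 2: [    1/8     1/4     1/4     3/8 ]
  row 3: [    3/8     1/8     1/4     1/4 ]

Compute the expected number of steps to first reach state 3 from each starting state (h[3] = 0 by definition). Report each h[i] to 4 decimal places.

First-step conditioning: h[3] = 0; for i ≠ 3, h[i] = 1 + Σ_k P[i][k]·h[k].
  h[0] = 1 + 1/8·h[0] + 1/4·h[1] + 3/8·h[2]
  h[1] = 1 + 1/4·h[0] + 1/4·h[1] + 1/4·h[2]
  h[2] = 1 + 1/8·h[0] + 1/4·h[1] + 1/4·h[2]
Solving the 3×3 linear system over states ≠ 3 gives exactly h = [288/83, 292/83, 256/83, 0] (h[3] = 0 is the target).

h = [3.4699, 3.5181, 3.0843, 0.0000]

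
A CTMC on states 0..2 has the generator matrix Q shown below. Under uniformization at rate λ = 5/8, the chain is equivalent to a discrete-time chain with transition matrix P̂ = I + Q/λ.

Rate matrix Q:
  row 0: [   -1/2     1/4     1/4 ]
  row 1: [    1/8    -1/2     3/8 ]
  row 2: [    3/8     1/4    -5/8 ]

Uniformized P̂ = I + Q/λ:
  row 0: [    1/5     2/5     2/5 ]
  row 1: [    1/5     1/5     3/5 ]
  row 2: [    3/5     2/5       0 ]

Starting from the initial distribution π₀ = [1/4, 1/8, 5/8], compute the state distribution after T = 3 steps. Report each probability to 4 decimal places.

π = [0.3620, 0.3350, 0.3030]

t=0: π = [0.2500, 0.1250, 0.6250]
t=1: π = [0.4500, 0.3750, 0.1750]
t=2: π = [0.2700, 0.3250, 0.4050]
t=3: π = [0.3620, 0.3350, 0.3030]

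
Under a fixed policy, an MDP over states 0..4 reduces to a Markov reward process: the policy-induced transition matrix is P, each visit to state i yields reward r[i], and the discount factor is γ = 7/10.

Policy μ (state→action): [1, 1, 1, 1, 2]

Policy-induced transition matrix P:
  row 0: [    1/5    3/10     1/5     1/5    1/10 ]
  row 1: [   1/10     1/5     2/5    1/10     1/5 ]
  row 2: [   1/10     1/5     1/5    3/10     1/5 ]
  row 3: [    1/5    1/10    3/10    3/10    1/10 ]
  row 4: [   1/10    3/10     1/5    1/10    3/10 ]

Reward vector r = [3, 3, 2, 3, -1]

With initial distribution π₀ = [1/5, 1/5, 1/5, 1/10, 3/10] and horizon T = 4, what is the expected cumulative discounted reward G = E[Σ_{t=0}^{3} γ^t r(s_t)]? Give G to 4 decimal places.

t=0: π = [0.2000, 0.2000, 0.2000, 0.1000, 0.3000], E[r] = 1.6000, γ^t·E[r] = 1.600000, running G = 1.600000
t=1: π = [0.1300, 0.2400, 0.2500, 0.1800, 0.2000], E[r] = 1.9500, γ^t·E[r] = 1.365000, running G = 2.965000
t=2: π = [0.1310, 0.2150, 0.2660, 0.1990, 0.1890], E[r] = 1.9780, γ^t·E[r] = 0.969220, running G = 3.934220
t=3: π = [0.1330, 0.2121, 0.2629, 0.2061, 0.1859], E[r] = 1.9935, γ^t·E[r] = 0.683771, running G = 4.617991

G = 4.6180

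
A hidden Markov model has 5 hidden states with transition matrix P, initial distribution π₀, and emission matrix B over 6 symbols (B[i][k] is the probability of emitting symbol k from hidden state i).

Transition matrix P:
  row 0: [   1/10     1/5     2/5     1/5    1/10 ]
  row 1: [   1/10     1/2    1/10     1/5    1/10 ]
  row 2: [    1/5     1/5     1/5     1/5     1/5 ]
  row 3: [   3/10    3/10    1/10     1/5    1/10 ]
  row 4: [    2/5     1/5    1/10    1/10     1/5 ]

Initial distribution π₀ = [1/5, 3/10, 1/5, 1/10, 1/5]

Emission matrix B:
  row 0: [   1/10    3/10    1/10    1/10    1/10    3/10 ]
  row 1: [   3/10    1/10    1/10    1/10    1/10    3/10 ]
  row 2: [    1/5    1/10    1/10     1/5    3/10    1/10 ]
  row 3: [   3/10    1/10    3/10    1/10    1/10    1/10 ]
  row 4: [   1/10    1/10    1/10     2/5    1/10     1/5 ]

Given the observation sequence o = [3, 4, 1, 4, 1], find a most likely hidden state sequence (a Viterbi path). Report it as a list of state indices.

path = [4, 4, 0, 2, 0]

t=0: δ = [2.000e-02, 3.000e-02, 4.000e-02, 1.000e-02, 8.000e-02]  (obs o_0=3)
t=1: δ = [3.200e-03, 1.600e-03, 2.400e-03, 8.000e-04, 1.600e-03]  ψ = [4, 4, 0, 2, 4]  (obs o_1=4)
t=2: δ = [1.920e-04, 8.000e-05, 1.280e-04, 6.400e-05, 4.800e-05]  ψ = [4, 1, 0, 0, 2]  (obs o_2=1)
t=3: δ = [2.560e-06, 4.000e-06, 2.304e-05, 3.840e-06, 2.560e-06]  ψ = [2, 1, 0, 0, 2]  (obs o_3=4)
t=4: δ = [1.382e-06, 4.608e-07, 4.608e-07, 4.608e-07, 4.608e-07]  ψ = [2, 2, 2, 2, 2]  (obs o_4=1)
backtrack: best end state = 0; path = [4, 4, 0, 2, 0]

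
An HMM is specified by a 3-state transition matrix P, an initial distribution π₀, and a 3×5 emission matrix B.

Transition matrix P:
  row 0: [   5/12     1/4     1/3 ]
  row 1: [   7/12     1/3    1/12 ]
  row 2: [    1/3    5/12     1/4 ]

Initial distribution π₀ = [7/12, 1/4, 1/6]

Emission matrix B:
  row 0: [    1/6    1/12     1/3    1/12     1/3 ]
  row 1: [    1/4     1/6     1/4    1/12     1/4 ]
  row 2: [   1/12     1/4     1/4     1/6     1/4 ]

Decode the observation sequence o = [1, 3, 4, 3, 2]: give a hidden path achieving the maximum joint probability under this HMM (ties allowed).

t=0: δ = [4.861e-02, 4.167e-02, 4.167e-02]  (obs o_0=1)
t=1: δ = [2.025e-03, 1.447e-03, 2.701e-03]  ψ = [1, 2, 0]  (obs o_1=3)
t=2: δ = [3.001e-04, 2.813e-04, 1.688e-04]  ψ = [2, 2, 0]  (obs o_2=4)
t=3: δ = [1.368e-05, 7.814e-06, 1.667e-05]  ψ = [1, 1, 0]  (obs o_3=3)
t=4: δ = [1.899e-06, 1.737e-06, 1.140e-06]  ψ = [0, 2, 0]  (obs o_4=2)
backtrack: best end state = 0; path = [0, 2, 1, 0, 0]

path = [0, 2, 1, 0, 0]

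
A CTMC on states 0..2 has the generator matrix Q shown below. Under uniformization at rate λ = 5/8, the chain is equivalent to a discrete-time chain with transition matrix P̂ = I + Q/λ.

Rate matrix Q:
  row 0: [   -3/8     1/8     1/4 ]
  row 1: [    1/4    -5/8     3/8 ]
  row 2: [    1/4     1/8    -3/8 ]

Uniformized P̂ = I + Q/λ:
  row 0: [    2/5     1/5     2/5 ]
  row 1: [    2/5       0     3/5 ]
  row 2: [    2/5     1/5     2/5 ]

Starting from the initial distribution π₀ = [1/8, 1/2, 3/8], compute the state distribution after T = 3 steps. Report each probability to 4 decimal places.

π = [0.4000, 0.1640, 0.4360]

t=0: π = [0.1250, 0.5000, 0.3750]
t=1: π = [0.4000, 0.1000, 0.5000]
t=2: π = [0.4000, 0.1800, 0.4200]
t=3: π = [0.4000, 0.1640, 0.4360]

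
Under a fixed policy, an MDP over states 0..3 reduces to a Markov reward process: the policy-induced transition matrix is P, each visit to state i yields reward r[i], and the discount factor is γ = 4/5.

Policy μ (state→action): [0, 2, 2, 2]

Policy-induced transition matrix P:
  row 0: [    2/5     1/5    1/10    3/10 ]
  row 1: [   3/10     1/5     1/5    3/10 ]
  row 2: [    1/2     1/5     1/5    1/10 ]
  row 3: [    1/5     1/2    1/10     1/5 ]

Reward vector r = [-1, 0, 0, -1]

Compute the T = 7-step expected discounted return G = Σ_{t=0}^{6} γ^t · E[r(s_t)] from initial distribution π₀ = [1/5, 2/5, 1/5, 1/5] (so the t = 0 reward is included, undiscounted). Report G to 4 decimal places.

t=0: π = [0.2000, 0.4000, 0.2000, 0.2000], E[r] = -0.4000, γ^t·E[r] = -0.400000, running G = -0.400000
t=1: π = [0.3400, 0.2600, 0.1600, 0.2400], E[r] = -0.5800, γ^t·E[r] = -0.464000, running G = -0.864000
t=2: π = [0.3420, 0.2720, 0.1420, 0.2440], E[r] = -0.5860, γ^t·E[r] = -0.375040, running G = -1.239040
t=3: π = [0.3382, 0.2732, 0.1414, 0.2472], E[r] = -0.5854, γ^t·E[r] = -0.299725, running G = -1.538765
t=4: π = [0.3374, 0.2742, 0.1415, 0.2470], E[r] = -0.5844, γ^t·E[r] = -0.239362, running G = -1.778127
t=5: π = [0.3373, 0.2741, 0.1416, 0.2470], E[r] = -0.5843, γ^t·E[r] = -0.191476, running G = -1.969603
t=6: π = [0.3373, 0.2741, 0.1416, 0.2470], E[r] = -0.5843, γ^t·E[r] = -0.153179, running G = -2.122782

G = -2.1228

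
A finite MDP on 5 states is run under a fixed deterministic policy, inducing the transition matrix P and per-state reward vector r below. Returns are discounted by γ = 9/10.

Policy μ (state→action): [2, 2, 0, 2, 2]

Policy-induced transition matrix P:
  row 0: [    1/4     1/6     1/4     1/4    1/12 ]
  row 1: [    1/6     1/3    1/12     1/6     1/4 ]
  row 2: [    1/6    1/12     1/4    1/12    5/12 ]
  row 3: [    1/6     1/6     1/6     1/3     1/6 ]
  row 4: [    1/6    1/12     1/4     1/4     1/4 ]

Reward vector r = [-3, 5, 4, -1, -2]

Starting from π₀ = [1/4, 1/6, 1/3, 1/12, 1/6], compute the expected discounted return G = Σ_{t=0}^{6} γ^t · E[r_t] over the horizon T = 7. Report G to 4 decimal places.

t=0: π = [0.2500, 0.1667, 0.3333, 0.0833, 0.1667], E[r] = 1.0000, γ^t·E[r] = 1.000000, running G = 1.000000
t=1: π = [0.1875, 0.1528, 0.2153, 0.1875, 0.2569], E[r] = 0.3611, γ^t·E[r] = 0.325000, running G = 1.325000
t=2: π = [0.1823, 0.1528, 0.2089, 0.2170, 0.2390], E[r] = 0.3576, γ^t·E[r] = 0.289688, running G = 1.614688
t=3: π = [0.1819, 0.1548, 0.2065, 0.2205, 0.2364], E[r] = 0.3610, γ^t·E[r] = 0.263180, running G = 1.877867
t=4: π = [0.1818, 0.1556, 0.2058, 0.2211, 0.2357], E[r] = 0.3631, γ^t·E[r] = 0.238259, running G = 2.116126
t=5: π = [0.1818, 0.1558, 0.2056, 0.2212, 0.2356], E[r] = 0.3638, γ^t·E[r] = 0.214838, running G = 2.330964
t=6: π = [0.1818, 0.1559, 0.2056, 0.2212, 0.2355], E[r] = 0.3640, γ^t·E[r] = 0.193458, running G = 2.524423

G = 2.5244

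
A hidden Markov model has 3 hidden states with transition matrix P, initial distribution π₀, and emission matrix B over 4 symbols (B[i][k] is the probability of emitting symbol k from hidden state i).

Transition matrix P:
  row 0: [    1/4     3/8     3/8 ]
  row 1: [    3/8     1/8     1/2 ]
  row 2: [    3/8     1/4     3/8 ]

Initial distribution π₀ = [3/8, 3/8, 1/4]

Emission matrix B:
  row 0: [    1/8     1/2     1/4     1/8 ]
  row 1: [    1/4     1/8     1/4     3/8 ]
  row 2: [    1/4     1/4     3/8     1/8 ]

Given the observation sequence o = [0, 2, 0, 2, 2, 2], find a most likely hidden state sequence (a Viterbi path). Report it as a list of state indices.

path = [1, 2, 2, 2, 2, 2]

t=0: δ = [4.688e-02, 9.375e-02, 6.250e-02]  (obs o_0=0)
t=1: δ = [8.789e-03, 4.395e-03, 1.758e-02]  ψ = [1, 0, 1]  (obs o_1=2)
t=2: δ = [8.240e-04, 1.099e-03, 1.648e-03]  ψ = [2, 2, 2]  (obs o_2=0)
t=3: δ = [1.545e-04, 1.030e-04, 2.317e-04]  ψ = [2, 2, 2]  (obs o_3=2)
t=4: δ = [2.173e-05, 1.448e-05, 3.259e-05]  ψ = [2, 0, 2]  (obs o_4=2)
t=5: δ = [3.055e-06, 2.037e-06, 4.583e-06]  ψ = [2, 0, 2]  (obs o_5=2)
backtrack: best end state = 2; path = [1, 2, 2, 2, 2, 2]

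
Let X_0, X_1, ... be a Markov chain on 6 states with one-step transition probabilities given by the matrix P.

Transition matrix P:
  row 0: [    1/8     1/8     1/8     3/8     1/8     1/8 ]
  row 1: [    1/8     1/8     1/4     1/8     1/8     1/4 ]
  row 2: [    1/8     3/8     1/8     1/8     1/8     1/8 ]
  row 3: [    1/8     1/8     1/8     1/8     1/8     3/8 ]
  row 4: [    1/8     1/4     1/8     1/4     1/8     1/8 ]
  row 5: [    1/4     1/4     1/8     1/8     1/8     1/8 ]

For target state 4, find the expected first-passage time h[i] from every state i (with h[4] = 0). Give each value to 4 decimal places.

h = [8.0000, 8.0000, 8.0000, 8.0000, 0.0000, 8.0000]

First-step conditioning: h[4] = 0; for i ≠ 4, h[i] = 1 + Σ_k P[i][k]·h[k].
  h[0] = 1 + 1/8·h[0] + 1/8·h[1] + 1/8·h[2] + 3/8·h[3] + 1/8·h[5]
  h[1] = 1 + 1/8·h[0] + 1/8·h[1] + 1/4·h[2] + 1/8·h[3] + 1/4·h[5]
  h[2] = 1 + 1/8·h[0] + 3/8·h[1] + 1/8·h[2] + 1/8·h[3] + 1/8·h[5]
  h[3] = 1 + 1/8·h[0] + 1/8·h[1] + 1/8·h[2] + 1/8·h[3] + 3/8·h[5]
  h[5] = 1 + 1/4·h[0] + 1/4·h[1] + 1/8·h[2] + 1/8·h[3] + 1/8·h[5]
Solving the 5×5 linear system over states ≠ 4 gives exactly h = [8, 8, 8, 8, 0, 8] (h[4] = 0 is the target).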